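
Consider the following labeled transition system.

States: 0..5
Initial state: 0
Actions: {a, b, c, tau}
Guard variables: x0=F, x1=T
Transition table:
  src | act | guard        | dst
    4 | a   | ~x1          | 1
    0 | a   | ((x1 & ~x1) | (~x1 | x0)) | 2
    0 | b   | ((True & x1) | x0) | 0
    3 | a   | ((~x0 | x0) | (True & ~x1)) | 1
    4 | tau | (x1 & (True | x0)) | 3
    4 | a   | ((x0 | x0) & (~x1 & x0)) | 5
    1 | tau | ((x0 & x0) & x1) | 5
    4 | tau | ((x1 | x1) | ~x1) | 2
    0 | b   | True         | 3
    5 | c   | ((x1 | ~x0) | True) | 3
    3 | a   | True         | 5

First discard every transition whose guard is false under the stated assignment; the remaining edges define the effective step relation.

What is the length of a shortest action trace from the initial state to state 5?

Layered search for 5:
  depth 0: {0}
  depth 1: {3}
  depth 2: {1,5}
5 enters at depth 2; path b·a

Answer: 2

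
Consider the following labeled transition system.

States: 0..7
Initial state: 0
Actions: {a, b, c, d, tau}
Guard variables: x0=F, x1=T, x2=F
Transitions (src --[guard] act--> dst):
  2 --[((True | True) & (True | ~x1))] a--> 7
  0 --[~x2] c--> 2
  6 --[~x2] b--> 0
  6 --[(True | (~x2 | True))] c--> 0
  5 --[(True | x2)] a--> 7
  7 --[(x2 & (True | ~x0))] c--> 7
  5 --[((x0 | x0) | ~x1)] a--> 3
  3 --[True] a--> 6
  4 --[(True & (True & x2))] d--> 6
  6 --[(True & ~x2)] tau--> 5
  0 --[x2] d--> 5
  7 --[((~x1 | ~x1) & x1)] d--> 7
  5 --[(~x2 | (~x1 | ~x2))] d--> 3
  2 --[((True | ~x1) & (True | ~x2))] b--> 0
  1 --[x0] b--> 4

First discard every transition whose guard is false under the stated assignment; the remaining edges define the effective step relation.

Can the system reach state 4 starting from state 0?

Guard filter leaves 9 enabled edge(s).
L0 = {0}
L1 = {2}  total {0,2}
L2 = {7}  total {0,2,7}
R = {0,2,7}

Answer: UNREACHABLE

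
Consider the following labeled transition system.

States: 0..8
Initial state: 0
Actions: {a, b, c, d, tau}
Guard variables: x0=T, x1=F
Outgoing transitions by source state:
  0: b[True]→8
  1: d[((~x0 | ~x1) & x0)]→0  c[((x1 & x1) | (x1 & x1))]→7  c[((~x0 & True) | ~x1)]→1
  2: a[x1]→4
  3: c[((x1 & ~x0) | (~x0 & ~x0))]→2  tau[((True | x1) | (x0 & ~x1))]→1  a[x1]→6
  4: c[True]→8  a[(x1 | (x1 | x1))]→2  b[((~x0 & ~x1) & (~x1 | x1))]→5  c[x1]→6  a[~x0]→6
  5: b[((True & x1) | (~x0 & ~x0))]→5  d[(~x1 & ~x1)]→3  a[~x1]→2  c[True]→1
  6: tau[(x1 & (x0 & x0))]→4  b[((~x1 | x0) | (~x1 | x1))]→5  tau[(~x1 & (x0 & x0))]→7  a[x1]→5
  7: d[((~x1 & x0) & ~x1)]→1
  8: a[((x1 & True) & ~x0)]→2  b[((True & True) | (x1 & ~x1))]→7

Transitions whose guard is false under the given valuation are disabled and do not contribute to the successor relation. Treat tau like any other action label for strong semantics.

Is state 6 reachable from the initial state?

12 transition(s) survive guard evaluation.
depth 0: {0}
depth 1: {8}  cumulative {0,8}
depth 2: {7}  cumulative {0,7,8}
depth 3: {1}  cumulative {0,1,7,8}
R = {0,1,7,8}

Answer: UNREACHABLE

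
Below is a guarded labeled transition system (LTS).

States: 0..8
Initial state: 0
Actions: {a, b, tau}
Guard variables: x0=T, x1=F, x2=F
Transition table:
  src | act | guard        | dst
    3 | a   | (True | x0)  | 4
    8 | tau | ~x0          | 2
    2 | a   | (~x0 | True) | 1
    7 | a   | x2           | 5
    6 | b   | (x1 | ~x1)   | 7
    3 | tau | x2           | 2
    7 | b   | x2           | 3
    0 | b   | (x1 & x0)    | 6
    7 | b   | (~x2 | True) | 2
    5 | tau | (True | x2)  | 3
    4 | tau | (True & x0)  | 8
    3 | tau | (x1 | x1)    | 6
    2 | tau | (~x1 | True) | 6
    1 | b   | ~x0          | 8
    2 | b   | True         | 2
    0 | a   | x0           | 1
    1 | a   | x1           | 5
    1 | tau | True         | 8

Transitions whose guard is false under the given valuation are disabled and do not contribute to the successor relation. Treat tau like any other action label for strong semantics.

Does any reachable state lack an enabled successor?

Answer: DEADLOCK at state 8

Trace:
R = {0,1,8}
  0: a→1  [1 exit(s)]
  1: tau→8  [1 exit(s)]
  8: ∅  [STUCK]
witness 8: a·tau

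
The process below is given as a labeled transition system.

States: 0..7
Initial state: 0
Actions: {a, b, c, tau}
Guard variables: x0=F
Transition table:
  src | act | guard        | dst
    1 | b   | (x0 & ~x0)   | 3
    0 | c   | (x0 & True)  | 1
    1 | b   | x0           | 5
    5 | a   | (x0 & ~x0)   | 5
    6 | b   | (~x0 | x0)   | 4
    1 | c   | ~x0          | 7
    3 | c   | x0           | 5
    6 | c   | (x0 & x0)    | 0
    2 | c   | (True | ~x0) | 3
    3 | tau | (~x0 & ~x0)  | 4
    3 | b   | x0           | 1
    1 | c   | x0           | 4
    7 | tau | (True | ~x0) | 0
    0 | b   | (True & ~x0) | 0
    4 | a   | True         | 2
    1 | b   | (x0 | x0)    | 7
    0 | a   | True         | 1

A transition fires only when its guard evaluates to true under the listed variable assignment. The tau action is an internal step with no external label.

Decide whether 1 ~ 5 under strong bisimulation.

Answer: NOT BISIMILAR

Analysis:
Bisimulation quotient by refinement:
  π0 = {{0,1,2,3,4,5,6,7}}
  π1 = {{0},{1,2},{3,7},{4},{5},{6}}
  π2 = {{0},{1,2},{3},{4},{5},{6},{7}}
  π3 = {{0},{1},{2},{3},{4},{5},{6},{7}}
8 equivalence class(es) (converged in 4)
class of 1: {1}; class of 5: {5}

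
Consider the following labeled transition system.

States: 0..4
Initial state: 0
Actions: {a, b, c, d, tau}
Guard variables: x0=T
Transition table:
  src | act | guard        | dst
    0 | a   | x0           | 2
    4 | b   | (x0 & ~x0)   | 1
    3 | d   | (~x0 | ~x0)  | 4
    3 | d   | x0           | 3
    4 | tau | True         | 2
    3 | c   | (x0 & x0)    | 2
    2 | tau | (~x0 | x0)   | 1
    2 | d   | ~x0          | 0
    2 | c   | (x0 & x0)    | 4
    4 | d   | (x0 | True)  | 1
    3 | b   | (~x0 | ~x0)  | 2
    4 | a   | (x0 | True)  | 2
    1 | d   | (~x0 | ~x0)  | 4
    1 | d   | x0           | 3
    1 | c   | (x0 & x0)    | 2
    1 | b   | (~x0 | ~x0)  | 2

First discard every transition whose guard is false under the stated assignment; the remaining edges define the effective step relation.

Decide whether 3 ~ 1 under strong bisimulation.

Answer: BISIMILAR

Working:
Compute ~ classes (split until stable):
  P[0] = {{0,1,2,3,4}}
  P[1] = {{0},{1,3},{2},{4}}
4 equivalence class(es) (converged in 2)
[3]={1,3}  [1]={1,3}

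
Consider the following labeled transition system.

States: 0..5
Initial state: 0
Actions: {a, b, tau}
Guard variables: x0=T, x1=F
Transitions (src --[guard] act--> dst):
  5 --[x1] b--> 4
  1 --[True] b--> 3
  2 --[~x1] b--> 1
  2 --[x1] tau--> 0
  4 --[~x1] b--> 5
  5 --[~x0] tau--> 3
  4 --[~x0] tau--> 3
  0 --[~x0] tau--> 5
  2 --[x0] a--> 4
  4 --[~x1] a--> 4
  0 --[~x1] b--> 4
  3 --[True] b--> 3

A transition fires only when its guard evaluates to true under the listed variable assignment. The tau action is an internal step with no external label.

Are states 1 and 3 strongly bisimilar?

Answer: BISIMILAR

Trace:
Refine partition for ~:
  round 0: {{0,1,2,3,4,5}}
  round 1: {{0,1,3},{2,4},{5}}
  round 2: {{0},{1,3},{2},{4},{5}}
stable after 3 split(s): 5 block(s)
[1]={1,3}  [3]={1,3}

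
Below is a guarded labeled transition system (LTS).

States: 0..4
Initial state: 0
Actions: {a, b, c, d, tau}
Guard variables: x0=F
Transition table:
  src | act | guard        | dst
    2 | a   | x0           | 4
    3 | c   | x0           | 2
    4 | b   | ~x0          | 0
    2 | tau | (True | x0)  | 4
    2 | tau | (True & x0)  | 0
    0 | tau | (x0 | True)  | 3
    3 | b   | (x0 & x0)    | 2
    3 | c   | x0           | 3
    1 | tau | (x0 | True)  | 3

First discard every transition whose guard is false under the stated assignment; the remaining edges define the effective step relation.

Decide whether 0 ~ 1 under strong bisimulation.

Answer: BISIMILAR

Trace:
Compute ~ classes (split until stable):
  round 0: {{0,1,2,3,4}}
  round 1: {{0,1,2},{3},{4}}
  round 2: {{0,1},{2},{3},{4}}
4 equivalence class(es) (converged in 3)
0∈{0,1}, 1∈{0,1}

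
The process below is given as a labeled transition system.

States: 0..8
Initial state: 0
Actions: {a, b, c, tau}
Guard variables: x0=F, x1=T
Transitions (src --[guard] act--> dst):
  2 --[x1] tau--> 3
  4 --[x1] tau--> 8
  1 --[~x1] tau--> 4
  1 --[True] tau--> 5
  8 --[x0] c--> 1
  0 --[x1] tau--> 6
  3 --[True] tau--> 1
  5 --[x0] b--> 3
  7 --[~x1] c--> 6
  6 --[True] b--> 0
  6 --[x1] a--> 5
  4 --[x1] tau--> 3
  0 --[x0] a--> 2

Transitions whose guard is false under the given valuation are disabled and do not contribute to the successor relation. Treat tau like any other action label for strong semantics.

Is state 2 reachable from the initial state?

Answer: UNREACHABLE

Trace:
8 transition(s) survive guard evaluation.
depth 0: {0}
depth 1: {6}  total {0,6}
depth 2: {5}  total {0,5,6}
R = {0,5,6}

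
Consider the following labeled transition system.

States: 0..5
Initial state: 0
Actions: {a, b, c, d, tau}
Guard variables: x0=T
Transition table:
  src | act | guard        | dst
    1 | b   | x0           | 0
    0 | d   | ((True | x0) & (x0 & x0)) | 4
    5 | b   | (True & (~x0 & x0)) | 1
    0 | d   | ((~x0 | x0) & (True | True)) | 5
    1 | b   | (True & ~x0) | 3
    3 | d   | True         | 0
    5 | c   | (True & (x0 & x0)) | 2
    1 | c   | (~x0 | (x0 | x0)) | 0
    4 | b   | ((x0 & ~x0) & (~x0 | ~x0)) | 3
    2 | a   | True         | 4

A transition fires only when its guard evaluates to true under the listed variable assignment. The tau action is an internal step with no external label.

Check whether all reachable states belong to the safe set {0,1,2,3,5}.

Inv-set: {0,1,2,3,5}
R = {0,2,4,5}
  0: ✓
  2: ✓
  4: VIOLATES
  5: ✓
witness against invariant: d → 4

Answer: INVARIANT VIOLATED at state 4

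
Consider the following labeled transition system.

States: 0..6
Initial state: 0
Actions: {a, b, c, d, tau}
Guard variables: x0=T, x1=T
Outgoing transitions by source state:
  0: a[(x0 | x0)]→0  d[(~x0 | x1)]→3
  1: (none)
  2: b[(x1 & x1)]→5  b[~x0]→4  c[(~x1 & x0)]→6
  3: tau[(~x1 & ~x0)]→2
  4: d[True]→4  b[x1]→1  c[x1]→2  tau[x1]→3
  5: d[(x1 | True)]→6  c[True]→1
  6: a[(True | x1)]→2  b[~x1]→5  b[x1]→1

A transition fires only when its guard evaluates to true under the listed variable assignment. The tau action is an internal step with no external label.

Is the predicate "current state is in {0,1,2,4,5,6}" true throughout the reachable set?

Allowed set {0,1,2,4,5,6}
Reach set: {0,3}
  0: ✓
  3: outside
witness against invariant: d → 3

Answer: INVARIANT VIOLATED at state 3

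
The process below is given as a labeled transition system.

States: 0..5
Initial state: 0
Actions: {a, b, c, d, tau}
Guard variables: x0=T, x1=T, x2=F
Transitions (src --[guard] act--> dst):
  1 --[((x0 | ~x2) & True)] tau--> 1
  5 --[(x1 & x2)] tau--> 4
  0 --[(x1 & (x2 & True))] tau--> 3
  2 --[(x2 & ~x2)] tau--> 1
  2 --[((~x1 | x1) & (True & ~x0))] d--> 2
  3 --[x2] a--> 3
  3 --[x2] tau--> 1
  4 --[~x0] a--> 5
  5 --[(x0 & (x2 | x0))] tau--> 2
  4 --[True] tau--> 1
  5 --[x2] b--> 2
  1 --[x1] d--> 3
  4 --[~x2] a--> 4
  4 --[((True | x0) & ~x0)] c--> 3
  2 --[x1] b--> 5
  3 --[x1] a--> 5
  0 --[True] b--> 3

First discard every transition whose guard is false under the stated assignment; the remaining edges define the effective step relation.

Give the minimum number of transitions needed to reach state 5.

Answer: 2

Working:
Breadth-first toward 5:
  Layer 0: {0}
  Layer 1: {3}
  Layer 2: {5}
first hit 5 at d=2 via b·a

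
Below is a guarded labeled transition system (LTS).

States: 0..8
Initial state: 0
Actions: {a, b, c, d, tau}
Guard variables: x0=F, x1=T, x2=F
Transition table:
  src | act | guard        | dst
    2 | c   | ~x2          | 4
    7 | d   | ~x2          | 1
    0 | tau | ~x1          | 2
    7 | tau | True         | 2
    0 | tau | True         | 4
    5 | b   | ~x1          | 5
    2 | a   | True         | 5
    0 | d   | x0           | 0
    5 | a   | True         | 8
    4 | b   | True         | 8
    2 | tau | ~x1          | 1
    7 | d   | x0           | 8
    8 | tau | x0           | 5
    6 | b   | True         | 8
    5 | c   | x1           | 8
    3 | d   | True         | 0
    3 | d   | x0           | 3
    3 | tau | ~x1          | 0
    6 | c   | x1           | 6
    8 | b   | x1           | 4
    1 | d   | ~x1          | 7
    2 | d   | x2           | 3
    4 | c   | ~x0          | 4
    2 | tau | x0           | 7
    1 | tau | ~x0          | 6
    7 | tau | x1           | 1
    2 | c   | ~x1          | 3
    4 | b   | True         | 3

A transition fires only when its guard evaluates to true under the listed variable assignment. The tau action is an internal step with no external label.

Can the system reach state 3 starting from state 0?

Answer: REACHABLE

Working:
After dropping false guards: 16 live edges.
Layer 0: {0}
Layer 1: {4}  total {0,4}
Layer 2: {3,8}  total {0,3,4,8}
R = {0,3,4,8}
trace reaching 3: tau·b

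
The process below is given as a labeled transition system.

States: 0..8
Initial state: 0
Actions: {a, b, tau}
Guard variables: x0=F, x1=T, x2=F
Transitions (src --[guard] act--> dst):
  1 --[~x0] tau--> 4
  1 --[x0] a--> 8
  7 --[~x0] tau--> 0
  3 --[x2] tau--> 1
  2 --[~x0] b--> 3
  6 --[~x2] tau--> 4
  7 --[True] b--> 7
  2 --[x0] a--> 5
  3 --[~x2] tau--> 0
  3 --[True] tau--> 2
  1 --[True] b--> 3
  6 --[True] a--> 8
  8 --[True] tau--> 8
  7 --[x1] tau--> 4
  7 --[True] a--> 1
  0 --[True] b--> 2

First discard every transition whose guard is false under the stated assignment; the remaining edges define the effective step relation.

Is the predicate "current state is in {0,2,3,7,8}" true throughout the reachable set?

Answer: INVARIANT HOLDS

Trace:
Safe = {0,2,3,7,8}
Reachable = {0,2,3}
  0: safe
  2: safe
  3: safe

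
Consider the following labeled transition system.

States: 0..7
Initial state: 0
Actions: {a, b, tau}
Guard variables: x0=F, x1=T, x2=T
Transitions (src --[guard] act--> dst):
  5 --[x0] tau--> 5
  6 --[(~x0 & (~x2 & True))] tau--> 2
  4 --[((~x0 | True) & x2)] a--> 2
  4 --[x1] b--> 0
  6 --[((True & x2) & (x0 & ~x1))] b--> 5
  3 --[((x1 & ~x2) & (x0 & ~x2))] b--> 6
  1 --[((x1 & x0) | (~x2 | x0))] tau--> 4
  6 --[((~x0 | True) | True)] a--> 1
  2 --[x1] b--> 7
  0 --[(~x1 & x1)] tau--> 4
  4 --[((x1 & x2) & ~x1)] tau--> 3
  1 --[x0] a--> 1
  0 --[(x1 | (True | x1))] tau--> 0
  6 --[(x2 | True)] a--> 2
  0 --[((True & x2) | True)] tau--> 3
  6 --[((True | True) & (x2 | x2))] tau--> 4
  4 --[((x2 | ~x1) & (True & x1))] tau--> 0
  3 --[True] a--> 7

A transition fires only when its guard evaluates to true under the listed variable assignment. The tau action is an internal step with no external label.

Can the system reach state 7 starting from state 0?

Answer: REACHABLE

Trace:
10 transition(s) survive guard evaluation.
Layer 0: {0}
Layer 1: {3}  total {0,3}
Layer 2: {7}  total {0,3,7}
Reachable = {0,3,7}
trace reaching 7: tau·a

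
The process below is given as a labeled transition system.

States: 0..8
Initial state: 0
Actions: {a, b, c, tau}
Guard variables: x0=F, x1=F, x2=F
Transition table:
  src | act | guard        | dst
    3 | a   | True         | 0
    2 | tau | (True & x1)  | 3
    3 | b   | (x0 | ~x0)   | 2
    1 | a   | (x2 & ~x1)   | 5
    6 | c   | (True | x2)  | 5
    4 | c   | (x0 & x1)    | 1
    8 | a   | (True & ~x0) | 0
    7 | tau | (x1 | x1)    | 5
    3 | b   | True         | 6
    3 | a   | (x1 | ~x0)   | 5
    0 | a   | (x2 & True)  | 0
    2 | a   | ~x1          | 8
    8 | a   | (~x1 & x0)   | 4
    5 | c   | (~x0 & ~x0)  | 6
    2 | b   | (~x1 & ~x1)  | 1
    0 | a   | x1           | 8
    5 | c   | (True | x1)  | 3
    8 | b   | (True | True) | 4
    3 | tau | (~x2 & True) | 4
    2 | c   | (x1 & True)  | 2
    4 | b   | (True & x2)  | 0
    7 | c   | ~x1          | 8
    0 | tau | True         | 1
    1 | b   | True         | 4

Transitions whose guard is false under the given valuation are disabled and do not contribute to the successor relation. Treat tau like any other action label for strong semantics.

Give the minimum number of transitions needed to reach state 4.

BFS to 4:
  depth 0: {0}
  depth 1: {1}
  depth 2: {4}
4 enters at depth 2; path tau·b

Answer: 2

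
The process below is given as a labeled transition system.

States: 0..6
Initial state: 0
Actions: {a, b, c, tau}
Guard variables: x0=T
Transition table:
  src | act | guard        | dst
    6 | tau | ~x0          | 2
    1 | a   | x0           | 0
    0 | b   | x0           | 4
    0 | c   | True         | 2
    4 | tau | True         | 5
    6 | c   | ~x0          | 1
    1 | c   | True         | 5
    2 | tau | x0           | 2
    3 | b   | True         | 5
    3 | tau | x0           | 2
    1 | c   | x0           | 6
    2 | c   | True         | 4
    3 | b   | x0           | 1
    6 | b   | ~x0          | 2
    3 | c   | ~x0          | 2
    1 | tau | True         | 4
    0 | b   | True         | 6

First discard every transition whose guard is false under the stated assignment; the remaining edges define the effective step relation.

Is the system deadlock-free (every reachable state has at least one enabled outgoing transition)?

Answer: DEADLOCK at state 5

Working:
Reach set: {0,2,4,5,6}
  0: b→4  b→6  c→2  [deg 3]
  2: c→4  tau→2  [deg 2]
  4: tau→5  [deg 1]
  5: ∅  [no exit]
  6: ∅  [no exit]
Path to 5: b·tau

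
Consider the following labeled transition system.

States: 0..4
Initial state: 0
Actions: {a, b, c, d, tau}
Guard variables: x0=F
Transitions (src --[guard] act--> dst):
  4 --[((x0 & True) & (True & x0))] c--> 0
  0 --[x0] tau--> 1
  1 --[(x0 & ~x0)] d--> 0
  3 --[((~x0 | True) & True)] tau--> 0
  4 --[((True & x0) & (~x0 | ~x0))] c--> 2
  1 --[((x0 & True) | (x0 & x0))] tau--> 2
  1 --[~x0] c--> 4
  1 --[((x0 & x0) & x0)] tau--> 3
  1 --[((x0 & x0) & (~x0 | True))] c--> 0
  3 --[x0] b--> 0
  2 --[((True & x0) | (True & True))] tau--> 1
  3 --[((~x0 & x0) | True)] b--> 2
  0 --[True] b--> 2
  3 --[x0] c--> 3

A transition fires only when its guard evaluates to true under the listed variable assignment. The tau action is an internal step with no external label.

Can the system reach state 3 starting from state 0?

Answer: UNREACHABLE

Analysis:
After dropping false guards: 5 live edges.
depth 0: {0}
depth 1: {2}  total {0,2}
depth 2: {1}  total {0,1,2}
depth 3: {4}  total {0,1,2,4}
Reachable = {0,1,2,4}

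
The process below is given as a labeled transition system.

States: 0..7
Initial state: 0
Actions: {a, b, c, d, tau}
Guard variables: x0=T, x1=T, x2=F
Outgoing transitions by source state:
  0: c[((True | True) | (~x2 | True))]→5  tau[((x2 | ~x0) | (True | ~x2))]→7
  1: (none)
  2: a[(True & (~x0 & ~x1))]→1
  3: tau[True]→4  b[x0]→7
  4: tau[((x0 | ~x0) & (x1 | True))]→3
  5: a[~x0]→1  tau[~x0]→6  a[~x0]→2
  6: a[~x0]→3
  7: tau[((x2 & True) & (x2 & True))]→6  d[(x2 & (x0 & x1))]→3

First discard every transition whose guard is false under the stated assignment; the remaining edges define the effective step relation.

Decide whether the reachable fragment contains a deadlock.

Reachable = {0,5,7}
  0: c→5  tau→7  [2 exit(s)]
  5: ∅  [deadlock]
  7: ∅  [deadlock]
witness 5: c

Answer: DEADLOCK at state 5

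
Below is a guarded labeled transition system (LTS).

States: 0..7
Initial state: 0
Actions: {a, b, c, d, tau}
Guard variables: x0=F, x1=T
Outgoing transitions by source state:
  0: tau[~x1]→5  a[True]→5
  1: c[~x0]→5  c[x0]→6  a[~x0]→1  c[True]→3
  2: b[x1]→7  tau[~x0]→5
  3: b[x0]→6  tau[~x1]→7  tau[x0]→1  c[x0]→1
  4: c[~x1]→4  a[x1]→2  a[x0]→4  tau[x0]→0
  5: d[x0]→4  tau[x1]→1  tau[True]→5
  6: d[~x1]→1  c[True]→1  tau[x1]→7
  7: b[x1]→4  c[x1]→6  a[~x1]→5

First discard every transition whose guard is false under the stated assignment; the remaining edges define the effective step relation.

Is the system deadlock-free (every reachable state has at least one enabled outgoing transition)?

R = {0,1,3,5}
  0: a→5  [1 exit(s)]
  1: a→1  c→3  c→5  [3 exit(s)]
  3: ∅  [deadlock]
  5: tau→1  tau→5  [2 exit(s)]
trace reaching 3: a·tau·c

Answer: DEADLOCK at state 3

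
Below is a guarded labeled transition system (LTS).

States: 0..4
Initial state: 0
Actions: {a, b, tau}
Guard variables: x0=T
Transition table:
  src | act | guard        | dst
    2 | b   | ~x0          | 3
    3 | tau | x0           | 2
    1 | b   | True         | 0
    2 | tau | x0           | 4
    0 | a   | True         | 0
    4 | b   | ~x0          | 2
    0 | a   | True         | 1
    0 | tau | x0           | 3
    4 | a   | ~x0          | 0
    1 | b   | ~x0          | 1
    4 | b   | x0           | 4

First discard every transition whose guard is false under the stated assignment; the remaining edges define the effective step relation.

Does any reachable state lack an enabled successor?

Answer: DEADLOCK-FREE

Working:
R = {0,1,2,3,4}
  0: a→0  a→1  tau→3  [deg 3]
  1: b→0  [deg 1]
  2: tau→4  [deg 1]
  3: tau→2  [deg 1]
  4: b→4  [deg 1]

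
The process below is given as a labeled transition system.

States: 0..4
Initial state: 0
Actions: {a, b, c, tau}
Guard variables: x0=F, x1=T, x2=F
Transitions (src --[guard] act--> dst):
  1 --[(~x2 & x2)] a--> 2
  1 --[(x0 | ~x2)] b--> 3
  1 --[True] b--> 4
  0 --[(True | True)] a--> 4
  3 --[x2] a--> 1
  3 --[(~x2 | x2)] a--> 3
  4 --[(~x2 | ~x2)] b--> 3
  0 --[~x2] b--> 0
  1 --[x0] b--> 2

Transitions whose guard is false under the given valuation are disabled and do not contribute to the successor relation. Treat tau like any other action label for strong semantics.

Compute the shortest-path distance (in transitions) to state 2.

Answer: UNREACHABLE

Analysis:
Breadth-first toward 2:
  L0 = {0}
  L1 = {4}
  L2 = {3}
2 never appears.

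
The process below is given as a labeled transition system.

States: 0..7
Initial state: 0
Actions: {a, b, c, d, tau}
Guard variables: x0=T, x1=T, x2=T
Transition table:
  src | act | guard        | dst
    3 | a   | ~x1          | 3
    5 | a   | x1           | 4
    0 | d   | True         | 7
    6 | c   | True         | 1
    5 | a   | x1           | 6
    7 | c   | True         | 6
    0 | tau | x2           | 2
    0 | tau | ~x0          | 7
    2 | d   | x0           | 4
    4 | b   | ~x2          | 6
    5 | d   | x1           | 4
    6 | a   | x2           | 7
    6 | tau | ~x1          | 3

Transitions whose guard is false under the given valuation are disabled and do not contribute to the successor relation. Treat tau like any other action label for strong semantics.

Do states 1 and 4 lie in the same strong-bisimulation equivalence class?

Refine partition for ~:
  π0 = {{0,1,2,3,4,5,6,7}}
  π1 = {{0},{1,3,4},{2},{5},{6},{7}}
Fixed point at round 2; 6 class(es).
[1]={1,3,4}  [4]={1,3,4}

Answer: BISIMILAR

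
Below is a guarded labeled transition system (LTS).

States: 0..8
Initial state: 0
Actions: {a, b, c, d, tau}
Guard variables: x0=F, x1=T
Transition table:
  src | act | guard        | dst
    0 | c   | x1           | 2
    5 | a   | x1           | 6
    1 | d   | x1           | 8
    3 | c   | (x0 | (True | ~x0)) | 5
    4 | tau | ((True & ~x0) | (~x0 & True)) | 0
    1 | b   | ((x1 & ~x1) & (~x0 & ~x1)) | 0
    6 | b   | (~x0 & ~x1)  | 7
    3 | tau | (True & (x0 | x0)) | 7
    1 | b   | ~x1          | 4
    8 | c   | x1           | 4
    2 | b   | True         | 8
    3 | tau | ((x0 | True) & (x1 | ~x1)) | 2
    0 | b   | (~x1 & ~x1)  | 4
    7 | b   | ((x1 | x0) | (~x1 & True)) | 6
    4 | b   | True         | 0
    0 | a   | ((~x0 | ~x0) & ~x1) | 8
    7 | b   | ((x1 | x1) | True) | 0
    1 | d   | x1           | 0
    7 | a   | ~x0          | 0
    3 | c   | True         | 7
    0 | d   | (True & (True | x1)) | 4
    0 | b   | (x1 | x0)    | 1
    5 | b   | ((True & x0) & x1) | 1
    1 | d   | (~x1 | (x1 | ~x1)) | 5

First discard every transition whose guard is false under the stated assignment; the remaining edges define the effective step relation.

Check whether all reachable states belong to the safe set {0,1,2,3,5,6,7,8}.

Answer: INVARIANT VIOLATED at state 4

Trace:
Safe = {0,1,2,3,5,6,7,8}
Reach set: {0,1,2,4,5,6,8}
  0: safe
  1: safe
  2: safe
  4: outside
  5: safe
  6: safe
  8: safe
reach 4 via d — violates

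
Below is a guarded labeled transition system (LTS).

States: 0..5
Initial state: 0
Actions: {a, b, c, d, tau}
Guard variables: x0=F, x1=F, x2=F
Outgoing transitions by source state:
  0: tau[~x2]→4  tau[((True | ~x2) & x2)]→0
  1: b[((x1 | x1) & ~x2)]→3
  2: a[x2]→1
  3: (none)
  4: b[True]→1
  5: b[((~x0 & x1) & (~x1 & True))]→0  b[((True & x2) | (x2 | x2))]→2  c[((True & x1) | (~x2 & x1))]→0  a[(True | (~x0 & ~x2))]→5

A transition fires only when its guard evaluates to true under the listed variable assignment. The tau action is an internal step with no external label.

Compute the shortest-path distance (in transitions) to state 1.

Answer: 2

Working:
Layered search for 1:
  L0 = {0}
  L1 = {4}
  L2 = {1}
1 enters at depth 2; path tau·b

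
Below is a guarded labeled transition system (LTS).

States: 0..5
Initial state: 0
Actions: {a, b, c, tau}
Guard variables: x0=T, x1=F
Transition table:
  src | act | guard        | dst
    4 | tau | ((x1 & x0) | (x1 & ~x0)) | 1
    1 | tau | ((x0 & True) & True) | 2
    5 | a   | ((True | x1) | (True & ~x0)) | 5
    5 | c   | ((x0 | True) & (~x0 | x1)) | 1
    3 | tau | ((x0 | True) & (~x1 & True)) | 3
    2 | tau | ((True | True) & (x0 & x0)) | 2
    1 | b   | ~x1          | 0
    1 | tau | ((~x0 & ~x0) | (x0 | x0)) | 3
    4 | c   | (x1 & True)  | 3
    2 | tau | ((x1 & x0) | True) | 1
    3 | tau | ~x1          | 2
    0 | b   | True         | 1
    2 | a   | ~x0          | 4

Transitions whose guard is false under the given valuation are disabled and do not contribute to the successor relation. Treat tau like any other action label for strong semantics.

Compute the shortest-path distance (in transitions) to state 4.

Answer: UNREACHABLE

Working:
Layered search for 4:
  Layer 0: {0}
  Layer 1: {1}
  Layer 2: {2,3}
4 never appears.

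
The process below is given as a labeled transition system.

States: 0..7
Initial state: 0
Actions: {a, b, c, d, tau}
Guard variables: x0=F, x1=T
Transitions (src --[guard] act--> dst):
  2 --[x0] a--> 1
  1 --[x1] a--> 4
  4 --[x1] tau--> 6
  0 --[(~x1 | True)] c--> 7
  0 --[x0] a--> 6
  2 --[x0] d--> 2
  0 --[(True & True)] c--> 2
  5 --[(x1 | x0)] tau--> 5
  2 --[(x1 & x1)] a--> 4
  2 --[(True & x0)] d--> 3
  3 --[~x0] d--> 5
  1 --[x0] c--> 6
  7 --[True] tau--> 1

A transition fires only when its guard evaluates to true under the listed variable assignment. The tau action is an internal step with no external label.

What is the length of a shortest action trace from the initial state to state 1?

Breadth-first toward 1:
  depth 0: {0}
  depth 1: {2,7}
  depth 2: {1,4}
first hit 1 at d=2 via c·tau

Answer: 2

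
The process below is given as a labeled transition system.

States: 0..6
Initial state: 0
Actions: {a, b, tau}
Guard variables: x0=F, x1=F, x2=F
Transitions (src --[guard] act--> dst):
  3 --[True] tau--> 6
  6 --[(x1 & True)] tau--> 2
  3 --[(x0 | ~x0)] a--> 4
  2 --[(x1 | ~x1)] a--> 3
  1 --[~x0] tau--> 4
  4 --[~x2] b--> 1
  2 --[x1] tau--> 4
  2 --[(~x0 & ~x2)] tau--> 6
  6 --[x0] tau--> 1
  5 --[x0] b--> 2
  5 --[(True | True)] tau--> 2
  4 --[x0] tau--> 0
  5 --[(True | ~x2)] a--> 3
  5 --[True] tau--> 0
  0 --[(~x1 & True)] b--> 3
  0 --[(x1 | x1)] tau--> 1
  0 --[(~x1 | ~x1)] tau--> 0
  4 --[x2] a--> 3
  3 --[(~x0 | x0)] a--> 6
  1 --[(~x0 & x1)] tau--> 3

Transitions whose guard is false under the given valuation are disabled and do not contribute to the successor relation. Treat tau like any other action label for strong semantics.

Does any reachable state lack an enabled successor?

Answer: DEADLOCK at state 6

Analysis:
R = {0,1,3,4,6}
  0: b→3  tau→0  [deg 2]
  1: tau→4  [deg 1]
  3: a→4  a→6  tau→6  [deg 3]
  4: b→1  [deg 1]
  6: ∅  [deadlock]
Path to 6: b·tau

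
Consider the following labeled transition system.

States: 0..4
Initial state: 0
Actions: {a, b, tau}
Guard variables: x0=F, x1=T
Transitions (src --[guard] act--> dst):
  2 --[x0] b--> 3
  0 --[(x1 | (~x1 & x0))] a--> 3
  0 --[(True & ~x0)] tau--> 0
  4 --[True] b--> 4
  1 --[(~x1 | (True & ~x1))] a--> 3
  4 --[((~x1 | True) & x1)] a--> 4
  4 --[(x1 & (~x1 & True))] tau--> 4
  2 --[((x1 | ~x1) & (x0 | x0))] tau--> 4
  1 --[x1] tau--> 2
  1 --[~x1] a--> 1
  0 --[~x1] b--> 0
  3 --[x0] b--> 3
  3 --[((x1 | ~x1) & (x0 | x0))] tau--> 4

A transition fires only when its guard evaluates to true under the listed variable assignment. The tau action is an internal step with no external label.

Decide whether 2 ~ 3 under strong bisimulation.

Bisimulation quotient by refinement:
  round 0: {{0,1,2,3,4}}
  round 1: {{0},{1},{2,3},{4}}
stable after 2 split(s): 4 block(s)
2∈{2,3}, 3∈{2,3}

Answer: BISIMILAR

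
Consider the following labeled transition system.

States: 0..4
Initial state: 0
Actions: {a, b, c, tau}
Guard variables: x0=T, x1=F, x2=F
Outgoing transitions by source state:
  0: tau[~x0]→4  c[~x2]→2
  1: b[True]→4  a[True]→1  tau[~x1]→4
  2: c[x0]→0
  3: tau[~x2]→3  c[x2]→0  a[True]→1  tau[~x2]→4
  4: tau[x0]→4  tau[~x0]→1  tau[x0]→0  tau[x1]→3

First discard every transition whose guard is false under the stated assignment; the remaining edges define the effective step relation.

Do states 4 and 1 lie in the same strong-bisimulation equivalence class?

Refine partition for ~:
  round 0: {{0,1,2,3,4}}
  round 1: {{0,2},{1},{3},{4}}
Fixed point at round 2; 4 class(es).
class of 4: {4}; class of 1: {1}

Answer: NOT BISIMILAR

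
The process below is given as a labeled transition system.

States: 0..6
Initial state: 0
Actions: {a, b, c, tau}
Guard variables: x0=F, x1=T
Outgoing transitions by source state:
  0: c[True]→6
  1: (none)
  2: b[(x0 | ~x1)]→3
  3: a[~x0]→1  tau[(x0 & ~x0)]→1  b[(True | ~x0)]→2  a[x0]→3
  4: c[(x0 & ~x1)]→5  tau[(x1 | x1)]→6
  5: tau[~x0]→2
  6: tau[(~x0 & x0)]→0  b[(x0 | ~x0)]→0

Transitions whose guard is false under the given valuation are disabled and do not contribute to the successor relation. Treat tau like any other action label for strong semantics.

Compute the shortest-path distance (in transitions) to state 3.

Answer: UNREACHABLE

Trace:
Layered search for 3:
  L0 = {0}
  L1 = {6}
3 never appears.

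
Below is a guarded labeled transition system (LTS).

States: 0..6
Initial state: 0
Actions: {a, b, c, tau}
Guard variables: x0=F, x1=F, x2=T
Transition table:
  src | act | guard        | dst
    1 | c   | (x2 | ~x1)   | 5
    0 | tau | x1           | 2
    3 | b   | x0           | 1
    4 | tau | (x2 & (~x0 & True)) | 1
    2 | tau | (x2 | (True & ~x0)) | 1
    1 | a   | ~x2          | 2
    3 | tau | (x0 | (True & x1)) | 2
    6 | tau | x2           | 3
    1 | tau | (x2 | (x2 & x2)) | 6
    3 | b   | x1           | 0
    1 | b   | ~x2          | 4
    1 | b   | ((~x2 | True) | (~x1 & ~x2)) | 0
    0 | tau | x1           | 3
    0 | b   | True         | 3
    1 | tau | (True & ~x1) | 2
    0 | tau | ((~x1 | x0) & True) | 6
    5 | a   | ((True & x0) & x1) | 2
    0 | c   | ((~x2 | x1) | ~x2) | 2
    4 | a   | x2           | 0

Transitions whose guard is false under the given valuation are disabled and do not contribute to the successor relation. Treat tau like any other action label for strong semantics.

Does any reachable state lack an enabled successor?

Answer: DEADLOCK at state 3

Trace:
Reachable = {0,3,6}
  0: b→3  tau→6  [deg 2]
  3: ∅  [no exit]
  6: tau→3  [deg 1]
trace reaching 3: b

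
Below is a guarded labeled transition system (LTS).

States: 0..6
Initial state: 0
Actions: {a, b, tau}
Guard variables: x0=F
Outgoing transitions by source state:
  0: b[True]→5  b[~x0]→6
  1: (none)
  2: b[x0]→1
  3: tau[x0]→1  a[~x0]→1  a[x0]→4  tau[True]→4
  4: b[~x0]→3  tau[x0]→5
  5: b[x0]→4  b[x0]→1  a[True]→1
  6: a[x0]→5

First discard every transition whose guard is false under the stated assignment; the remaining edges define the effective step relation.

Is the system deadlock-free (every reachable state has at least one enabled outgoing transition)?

Reach set: {0,1,5,6}
  0: b→5  b→6  [2 exit(s)]
  1: ∅  [deadlock]
  5: a→1  [1 exit(s)]
  6: ∅  [deadlock]
witness 1: b·a

Answer: DEADLOCK at state 1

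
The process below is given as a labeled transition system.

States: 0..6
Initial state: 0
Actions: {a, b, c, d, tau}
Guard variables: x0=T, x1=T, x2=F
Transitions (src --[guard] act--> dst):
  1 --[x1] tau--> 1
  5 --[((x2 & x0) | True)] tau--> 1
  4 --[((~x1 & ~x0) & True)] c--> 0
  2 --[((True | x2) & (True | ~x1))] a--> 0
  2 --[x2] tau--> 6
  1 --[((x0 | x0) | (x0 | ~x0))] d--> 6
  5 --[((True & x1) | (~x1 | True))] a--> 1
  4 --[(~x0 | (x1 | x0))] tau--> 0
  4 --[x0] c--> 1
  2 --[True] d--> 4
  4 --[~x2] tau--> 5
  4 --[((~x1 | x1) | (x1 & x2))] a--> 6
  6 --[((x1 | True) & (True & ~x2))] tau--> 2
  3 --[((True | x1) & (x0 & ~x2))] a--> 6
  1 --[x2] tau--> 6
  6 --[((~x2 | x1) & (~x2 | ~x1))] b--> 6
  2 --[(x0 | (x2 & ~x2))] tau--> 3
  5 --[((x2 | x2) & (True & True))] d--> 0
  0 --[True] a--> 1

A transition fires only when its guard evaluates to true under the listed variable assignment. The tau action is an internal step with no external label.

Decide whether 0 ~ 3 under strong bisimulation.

Refine partition for ~:
  π0 = {{0,1,2,3,4,5,6}}
  π1 = {{0,3},{1},{2},{4},{5},{6}}
  π2 = {{0},{1},{2},{3},{4},{5},{6}}
Fixed point at round 3; 7 class(es).
class of 0: {0}; class of 3: {3}

Answer: NOT BISIMILAR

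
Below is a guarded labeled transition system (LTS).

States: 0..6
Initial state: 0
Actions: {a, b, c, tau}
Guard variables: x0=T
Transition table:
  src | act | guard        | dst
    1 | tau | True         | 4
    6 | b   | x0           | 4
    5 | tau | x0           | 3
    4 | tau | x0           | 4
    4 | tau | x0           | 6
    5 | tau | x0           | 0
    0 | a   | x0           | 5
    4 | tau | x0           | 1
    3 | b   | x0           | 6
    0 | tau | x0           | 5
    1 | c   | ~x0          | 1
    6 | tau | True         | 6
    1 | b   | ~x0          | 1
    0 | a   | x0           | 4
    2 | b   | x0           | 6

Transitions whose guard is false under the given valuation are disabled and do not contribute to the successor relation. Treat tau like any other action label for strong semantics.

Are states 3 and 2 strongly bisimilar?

Bisimulation quotient by refinement:
  P[0] = {{0,1,2,3,4,5,6}}
  P[1] = {{0},{1,4,5},{2,3},{6}}
  P[2] = {{0},{1},{2,3},{4},{5},{6}}
6 equivalence class(es) (converged in 3)
3∈{2,3}, 2∈{2,3}

Answer: BISIMILAR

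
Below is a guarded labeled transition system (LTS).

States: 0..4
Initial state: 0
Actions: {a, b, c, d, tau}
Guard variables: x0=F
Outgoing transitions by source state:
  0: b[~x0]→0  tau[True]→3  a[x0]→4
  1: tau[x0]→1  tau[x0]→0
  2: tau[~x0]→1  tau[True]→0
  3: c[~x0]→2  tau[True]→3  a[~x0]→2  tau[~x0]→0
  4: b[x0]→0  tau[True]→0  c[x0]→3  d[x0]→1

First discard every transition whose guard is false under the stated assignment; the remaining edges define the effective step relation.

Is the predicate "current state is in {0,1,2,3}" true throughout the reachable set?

Answer: INVARIANT HOLDS

Working:
Allowed set {0,1,2,3}
Reach set: {0,1,2,3}
  0: safe
  1: safe
  2: safe
  3: safe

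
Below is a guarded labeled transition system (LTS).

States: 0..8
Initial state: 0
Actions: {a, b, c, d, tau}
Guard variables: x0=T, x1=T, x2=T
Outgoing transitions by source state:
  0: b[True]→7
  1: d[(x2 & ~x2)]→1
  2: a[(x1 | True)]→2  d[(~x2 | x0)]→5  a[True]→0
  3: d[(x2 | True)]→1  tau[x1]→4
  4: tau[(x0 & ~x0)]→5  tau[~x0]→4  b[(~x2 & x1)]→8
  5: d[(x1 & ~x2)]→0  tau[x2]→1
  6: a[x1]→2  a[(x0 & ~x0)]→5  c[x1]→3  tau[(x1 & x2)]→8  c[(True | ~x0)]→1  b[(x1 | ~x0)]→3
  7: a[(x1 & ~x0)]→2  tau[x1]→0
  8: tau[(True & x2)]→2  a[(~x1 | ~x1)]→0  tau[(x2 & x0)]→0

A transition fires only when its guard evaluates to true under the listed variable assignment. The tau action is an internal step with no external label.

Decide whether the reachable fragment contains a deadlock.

Answer: DEADLOCK-FREE

Analysis:
Reachable = {0,7}
  0: b→7  [1 exit(s)]
  7: tau→0  [1 exit(s)]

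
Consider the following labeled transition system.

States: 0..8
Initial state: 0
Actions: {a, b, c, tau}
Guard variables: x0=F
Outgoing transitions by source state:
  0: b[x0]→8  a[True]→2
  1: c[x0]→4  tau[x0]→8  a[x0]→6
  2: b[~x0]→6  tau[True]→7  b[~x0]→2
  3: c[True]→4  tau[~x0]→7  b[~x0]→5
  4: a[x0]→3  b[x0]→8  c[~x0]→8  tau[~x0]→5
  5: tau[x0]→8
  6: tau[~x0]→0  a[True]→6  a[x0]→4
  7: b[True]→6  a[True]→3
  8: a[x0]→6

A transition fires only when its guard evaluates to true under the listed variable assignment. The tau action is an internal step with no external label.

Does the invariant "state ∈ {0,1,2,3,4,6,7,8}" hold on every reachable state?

Safe = {0,1,2,3,4,6,7,8}
Reachable = {0,2,3,4,5,6,7,8}
  0: ok
  2: ok
  3: ok
  4: ok
  5: VIOLATES
  6: ok
  7: ok
  8: ok
counterexample path to 5: a·tau·a·b

Answer: INVARIANT VIOLATED at state 5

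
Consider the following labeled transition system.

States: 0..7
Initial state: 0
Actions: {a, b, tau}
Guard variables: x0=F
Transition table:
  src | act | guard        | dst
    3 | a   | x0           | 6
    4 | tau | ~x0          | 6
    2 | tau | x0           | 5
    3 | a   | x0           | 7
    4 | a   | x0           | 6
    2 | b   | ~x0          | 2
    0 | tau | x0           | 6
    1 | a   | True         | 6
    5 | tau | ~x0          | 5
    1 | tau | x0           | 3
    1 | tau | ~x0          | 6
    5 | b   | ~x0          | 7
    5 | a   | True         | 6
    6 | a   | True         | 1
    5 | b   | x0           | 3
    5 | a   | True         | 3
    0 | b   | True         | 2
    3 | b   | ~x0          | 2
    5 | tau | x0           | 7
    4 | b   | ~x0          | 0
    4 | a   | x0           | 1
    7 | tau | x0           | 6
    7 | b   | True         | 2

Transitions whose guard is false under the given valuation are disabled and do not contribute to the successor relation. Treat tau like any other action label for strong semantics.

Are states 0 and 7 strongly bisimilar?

Answer: BISIMILAR

Trace:
Compute ~ classes (split until stable):
  round 0: {{0,1,2,3,4,5,6,7}}
  round 1: {{0,2,3,7},{1},{4},{5},{6}}
Fixed point at round 2; 5 class(es).
0∈{0,2,3,7}, 7∈{0,2,3,7}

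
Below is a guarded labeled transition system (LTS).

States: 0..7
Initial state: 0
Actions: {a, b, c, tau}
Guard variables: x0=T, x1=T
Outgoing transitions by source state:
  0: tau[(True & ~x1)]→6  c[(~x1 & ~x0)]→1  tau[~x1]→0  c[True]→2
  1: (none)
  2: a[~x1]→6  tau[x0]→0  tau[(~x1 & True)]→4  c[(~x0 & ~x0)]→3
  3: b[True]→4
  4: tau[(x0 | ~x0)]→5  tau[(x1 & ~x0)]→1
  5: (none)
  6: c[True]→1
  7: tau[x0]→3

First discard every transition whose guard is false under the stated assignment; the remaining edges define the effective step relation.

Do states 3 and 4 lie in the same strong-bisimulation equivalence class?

Compute ~ classes (split until stable):
  round 0: {{0,1,2,3,4,5,6,7}}
  round 1: {{0,6},{1,5},{2,4,7},{3}}
  round 2: {{0},{1,5},{2},{3},{4},{6},{7}}
Fixed point at round 3; 7 class(es).
[3]={3}  [4]={4}

Answer: NOT BISIMILAR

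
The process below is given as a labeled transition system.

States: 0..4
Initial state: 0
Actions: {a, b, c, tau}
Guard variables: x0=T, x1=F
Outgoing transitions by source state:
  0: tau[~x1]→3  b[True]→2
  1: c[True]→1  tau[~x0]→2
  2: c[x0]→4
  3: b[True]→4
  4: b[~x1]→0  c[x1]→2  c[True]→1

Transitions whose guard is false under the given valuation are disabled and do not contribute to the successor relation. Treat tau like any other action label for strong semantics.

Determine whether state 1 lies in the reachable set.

7 transition(s) survive guard evaluation.
Layer 0: {0}
Layer 1: {2,3}  now seen {0,2,3}
Layer 2: {4}  now seen {0,2,3,4}
Layer 3: {1}  now seen {0,1,2,3,4}
R = {0,1,2,3,4}
trace reaching 1: tau·b·c

Answer: REACHABLE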